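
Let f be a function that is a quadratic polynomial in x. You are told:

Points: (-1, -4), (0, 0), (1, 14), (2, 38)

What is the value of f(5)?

First differences: 4, 14, 24. Second differences: 10, 10.
Level-2 differences are constant, so f has degree 2.
Fitting a degree-2 polynomial gives f(x) = 5x² + 9x.
Then f(5) = 170.

170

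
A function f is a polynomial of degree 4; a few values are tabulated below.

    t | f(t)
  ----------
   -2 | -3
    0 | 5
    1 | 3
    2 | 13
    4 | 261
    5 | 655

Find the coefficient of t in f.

0

Write f(t) = at^4 + bt³ + ct² + dt + e; the 6 given values yield a linear system in the 5 coefficients.
Solving, f(t) = t^4 + t³ - 4t² + 5.
The coefficient of t is 0.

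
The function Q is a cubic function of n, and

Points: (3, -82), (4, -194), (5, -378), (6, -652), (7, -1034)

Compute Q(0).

Write Q(n) = an³ + bn² + cn + d; the 5 given values yield a linear system in the 4 coefficients.
Solving, Q(n) = -3n³ - n + 2.
Then Q(0) = 2.

2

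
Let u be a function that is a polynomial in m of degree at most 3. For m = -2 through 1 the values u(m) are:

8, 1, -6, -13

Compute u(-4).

Write u(m) = am³ + bm² + cm + d; the 4 given values yield a linear system in the 4 coefficients.
Solving, the top 2 coefficients vanish, and u(m) = -7m - 6.
Then u(-4) = 22.

22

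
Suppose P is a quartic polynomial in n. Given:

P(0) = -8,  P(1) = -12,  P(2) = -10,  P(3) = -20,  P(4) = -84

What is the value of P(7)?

-1380

Write P(n) = an^4 + bn³ + cn² + dn + e; the 5 given values yield a linear system in the 5 coefficients.
Solving, P(n) = -n^4 + 3n³ + n² - 7n - 8.
Then P(7) = -1380.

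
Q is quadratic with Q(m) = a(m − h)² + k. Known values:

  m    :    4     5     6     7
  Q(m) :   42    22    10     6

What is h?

First differences -20, -12, -4; second difference 8 = 2a, so a = 4.
Expanding, the m-coefficient is −2ah = -8h; matching it to the data gives h = 7, and then k = 6.
So Q(m) = 4(m − 7)² + 6.
Hence h = 7.

7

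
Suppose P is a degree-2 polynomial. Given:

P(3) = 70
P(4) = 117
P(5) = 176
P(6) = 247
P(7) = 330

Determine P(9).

532

First differences: 47, 59, 71, 83. Second differences: 12, 12, 12.
Level-2 differences are constant, so P has degree 2.
Fitting a degree-2 polynomial gives P(m) = 6m² + 5m + 1.
Then P(9) = 532.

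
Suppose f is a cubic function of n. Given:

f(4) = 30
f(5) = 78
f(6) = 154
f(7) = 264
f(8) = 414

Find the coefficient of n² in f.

First differences: 48, 76, 110, 150. Second differences: 28, 34, 40. Third differences: 6, 6.
Level-3 differences are constant, so f has degree 3.
Fitting a degree-3 polynomial gives f(n) = n³ - n² - 4n - 2.
The coefficient of n² is -1.

-1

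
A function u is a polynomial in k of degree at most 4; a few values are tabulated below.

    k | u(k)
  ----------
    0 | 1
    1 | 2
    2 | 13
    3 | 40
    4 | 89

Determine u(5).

166

Write u(k) = ak^4 + bk³ + ck² + dk + e; the 5 given values yield a linear system in the 5 coefficients.
Solving, the leading coefficient vanishes, and u(k) = k³ + 2k² - 2k + 1.
Then u(5) = 166.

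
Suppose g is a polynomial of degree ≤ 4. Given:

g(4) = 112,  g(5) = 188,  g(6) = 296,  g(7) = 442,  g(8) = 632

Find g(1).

16

First differences: 76, 108, 146, 190. Second differences: 32, 38, 44. Third differences: 6, 6.
Level-3 differences are constant, so g has degree 3.
Fitting a degree-3 polynomial gives g(x) = x³ + x² + 6x + 8.
Then g(1) = 16.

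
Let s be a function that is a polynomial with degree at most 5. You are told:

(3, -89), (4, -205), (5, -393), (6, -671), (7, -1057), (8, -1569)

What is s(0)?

First differences: -116, -188, -278, -386, -512. Second differences: -72, -90, -108, -126. Third differences: -18, -18, -18.
Level-3 differences are constant, so s has degree 3.
Fitting a degree-3 polynomial gives s(x) = -3x³ - 5x + 7.
Then s(0) = 7.

7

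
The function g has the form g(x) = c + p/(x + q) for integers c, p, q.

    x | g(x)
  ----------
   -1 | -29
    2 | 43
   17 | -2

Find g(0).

(g(x) − c)(x + q) = p for each data point; the three points give a linear system in c and q, then p follows.
Solving: c = -5, q = -1, p = 48, so g(x) = -5 + 48/(x − 1).
Then g(0) = -5 + 48/(-1) = -53.

-53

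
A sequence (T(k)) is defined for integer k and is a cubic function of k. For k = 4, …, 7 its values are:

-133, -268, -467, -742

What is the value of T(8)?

Write T(k) = ak³ + bk² + ck + d; the 4 given values yield a linear system in the 4 coefficients.
Solving, T(k) = -2k³ - 2k² + 5k + 7.
Then T(8) = -1105.

-1105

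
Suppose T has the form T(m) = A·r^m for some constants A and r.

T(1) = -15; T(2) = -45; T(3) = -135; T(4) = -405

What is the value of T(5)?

Consecutive ratio: -45/(-15) = 3, and -135/(-45) = 3, so r = 3.
Then A·3^1 = -15 gives A = -5, and T(m) = -5·3^m.
T(5) = -5·3^5 = -1215.

-1215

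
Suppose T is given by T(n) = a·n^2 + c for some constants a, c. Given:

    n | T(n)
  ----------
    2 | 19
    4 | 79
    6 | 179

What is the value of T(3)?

From T(2) = 19 and T(4) = 79: 4a + c = 19 and 16a + c = 79.
Subtracting: 12a = 60, so a = 5; then c = 19 − 5·4 = -1.
So T(n) = 5n² − 1, and T(3) = 44.

44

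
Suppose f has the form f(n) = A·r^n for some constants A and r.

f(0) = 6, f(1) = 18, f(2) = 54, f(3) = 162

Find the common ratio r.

Consecutive ratio: 18/6 = 3, and 54/18 = 3, so r = 3.
Then A·3^0 = 6 gives A = 6, and f(n) = 6·3^n.

3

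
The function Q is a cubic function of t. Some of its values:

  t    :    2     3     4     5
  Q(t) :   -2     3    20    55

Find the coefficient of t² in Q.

Write Q(t) = at³ + bt² + ct + d; the 4 given values yield a linear system in the 4 coefficients.
Solving, Q(t) = t³ - 3t² + t.
The coefficient of t² is -3.

-3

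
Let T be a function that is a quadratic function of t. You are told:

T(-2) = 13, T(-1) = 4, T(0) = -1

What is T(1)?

Write T(t) = at² + bt + c; the 3 given values yield a linear system in the 3 coefficients.
Solving, T(t) = 2t² - 3t - 1.
Then T(1) = -2.

-2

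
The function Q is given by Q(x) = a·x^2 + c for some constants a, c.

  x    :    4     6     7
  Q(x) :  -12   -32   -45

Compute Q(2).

0

From Q(4) = -12 and Q(6) = -32: 16a + c = -12 and 36a + c = -32.
Subtracting: 20a = -20, so a = -1; then c = -12 − (-1)·16 = 4.
So Q(x) = -1x² + 4, and Q(2) = 0.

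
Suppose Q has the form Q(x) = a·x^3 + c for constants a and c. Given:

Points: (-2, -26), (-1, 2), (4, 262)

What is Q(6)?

From Q(-2) = -26 and Q(-1) = 2: -8a + c = -26 and -1a + c = 2.
Subtracting: 7a = 28, so a = 4; then c = -26 − 4·(-8) = 6.
So Q(x) = 4x³ + 6, and Q(6) = 870.

870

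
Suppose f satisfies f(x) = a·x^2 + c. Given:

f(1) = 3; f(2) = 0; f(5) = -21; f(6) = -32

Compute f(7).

From f(1) = 3 and f(2) = 0: 1a + c = 3 and 4a + c = 0.
Subtracting: 3a = -3, so a = -1; then c = 3 − (-1)·1 = 4.
So f(x) = -1x² + 4, and f(7) = -45.

-45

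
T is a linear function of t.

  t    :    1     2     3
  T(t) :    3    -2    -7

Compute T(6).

First differences: -5, -5.
Level-1 differences are constant, so T has degree 1.
Fitting a degree-1 polynomial gives T(t) = -5t + 8.
Then T(6) = -22.

-22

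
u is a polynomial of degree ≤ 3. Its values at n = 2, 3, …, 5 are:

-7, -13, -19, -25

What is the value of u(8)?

-43

First differences: -6, -6, -6.
Level-1 differences are constant, so u has degree 1.
Fitting a degree-1 polynomial gives u(n) = -6n + 5.
Then u(8) = -43.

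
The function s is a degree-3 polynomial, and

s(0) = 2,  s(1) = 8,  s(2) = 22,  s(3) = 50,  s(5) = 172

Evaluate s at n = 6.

Write s(n) = an³ + bn² + cn + d; the 5 given values yield a linear system in the 4 coefficients.
Solving, s(n) = n³ + n² + 4n + 2.
Then s(6) = 278.

278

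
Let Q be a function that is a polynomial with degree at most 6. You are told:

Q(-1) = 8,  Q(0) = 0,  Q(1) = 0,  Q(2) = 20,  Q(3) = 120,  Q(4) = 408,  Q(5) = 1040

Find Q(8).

Write Q(n) = an^6 + bn^5 + cn^4 + dn³ + en² + pn + q; the 7 given values yield a linear system in the 7 coefficients.
Solving, the top 2 coefficients vanish, and Q(n) = 2n^4 - 2n³ + 2n² - 2n.
Then Q(8) = 7280.

7280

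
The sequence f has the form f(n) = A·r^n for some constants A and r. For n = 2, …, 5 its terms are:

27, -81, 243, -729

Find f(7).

-6561

Consecutive ratio: -81/27 = -3, and 243/(-81) = -3, so r = -3.
Then A·(-3)^2 = 27 gives A = 3, and f(n) = 3·(-3)^n.
f(7) = 3·(-3)^7 = -6561.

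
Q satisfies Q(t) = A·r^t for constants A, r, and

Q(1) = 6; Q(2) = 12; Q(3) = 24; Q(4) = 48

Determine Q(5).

Consecutive ratio: 12/6 = 2, and 24/12 = 2, so r = 2.
Then A·2^1 = 6 gives A = 3, and Q(t) = 3·2^t.
Q(5) = 3·2^5 = 96.

96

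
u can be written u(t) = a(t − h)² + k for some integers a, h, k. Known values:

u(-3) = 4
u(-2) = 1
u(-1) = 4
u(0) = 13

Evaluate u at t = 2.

49

First differences -3, 3, 9; second difference 6 = 2a, so a = 3.
Expanding, the t-coefficient is −2ah = -6h; matching it to the data gives h = -2, and then k = 1.
So u(t) = 3(t + 2)² + 1.
u(2) = 3·4² + 1 = 49.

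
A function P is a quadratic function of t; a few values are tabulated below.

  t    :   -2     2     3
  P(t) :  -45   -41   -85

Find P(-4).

-155

Write P(t) = at² + bt + c; the 3 given values yield a linear system in the 3 coefficients.
Solving, P(t) = -9t² + t - 7.
Then P(-4) = -155.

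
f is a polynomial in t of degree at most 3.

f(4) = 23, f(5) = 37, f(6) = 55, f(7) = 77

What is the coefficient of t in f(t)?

First differences: 14, 18, 22. Second differences: 4, 4.
Level-2 differences are constant, so f has degree 2.
Fitting a degree-2 polynomial gives f(t) = 2t² - 4t + 7.
The coefficient of t is -4.

-4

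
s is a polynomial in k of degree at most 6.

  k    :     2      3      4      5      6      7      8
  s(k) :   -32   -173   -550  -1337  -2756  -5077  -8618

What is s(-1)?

-5

First differences: -141, -377, -787, -1419, -2321, -3541. Second differences: -236, -410, -632, -902, -1220. Third differences: -174, -222, -270, -318. Fourth differences: -48, -48, -48.
Level-4 differences are constant, so s has degree 4.
Fitting a degree-4 polynomial gives s(k) = -2k^4 - k³ + k² + 3k - 2.
Then s(-1) = -5.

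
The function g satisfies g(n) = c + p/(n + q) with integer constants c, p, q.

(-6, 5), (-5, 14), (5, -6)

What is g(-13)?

(g(n) − c)(n + q) = p for each data point; the three points give a linear system in c and q, then p follows.
Solving: c = -4, q = 4, p = -18, so g(n) = -4 − 18/(n + 4).
Then g(-13) = -4 − 18/(-9) = -2.

-2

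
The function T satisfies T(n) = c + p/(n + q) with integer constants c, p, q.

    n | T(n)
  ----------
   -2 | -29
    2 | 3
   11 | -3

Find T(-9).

-8

(T(n) − c)(n + q) = p for each data point; the three points give a linear system in c and q, then p follows.
Solving: c = -5, q = 1, p = 24, so T(n) = -5 + 24/(n + 1).
Then T(-9) = -5 + 24/(-8) = -8.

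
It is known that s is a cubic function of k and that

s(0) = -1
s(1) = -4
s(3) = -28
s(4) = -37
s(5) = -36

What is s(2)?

-15

Write s(k) = ak³ + bk² + ck + d; the 5 given values yield a linear system in the 4 coefficients.
Solving, s(k) = k³ - 7k² + 3k - 1.
Then s(2) = -15.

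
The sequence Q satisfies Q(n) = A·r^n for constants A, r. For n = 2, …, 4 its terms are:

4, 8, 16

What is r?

2

Consecutive ratio: 8/4 = 2, and 16/8 = 2, so r = 2.
Then A·2^2 = 4 gives A = 1, and Q(n) = 1·2^n.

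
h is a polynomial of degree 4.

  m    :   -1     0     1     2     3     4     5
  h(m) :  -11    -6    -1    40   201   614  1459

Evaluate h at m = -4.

First differences: 5, 5, 41, 161, 413, 845. Second differences: 0, 36, 120, 252, 432. Third differences: 36, 84, 132, 180. Fourth differences: 48, 48, 48.
Level-4 differences are constant, so h has degree 4.
Fitting a degree-4 polynomial gives h(m) = 2m^4 + 2m³ - 2m² + 3m - 6.
Then h(-4) = 334.

334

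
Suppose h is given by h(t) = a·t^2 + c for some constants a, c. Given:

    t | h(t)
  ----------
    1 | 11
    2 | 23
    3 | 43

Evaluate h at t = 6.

151

From h(1) = 11 and h(2) = 23: 1a + c = 11 and 4a + c = 23.
Subtracting: 3a = 12, so a = 4; then c = 11 − 4·1 = 7.
So h(t) = 4t² + 7, and h(6) = 151.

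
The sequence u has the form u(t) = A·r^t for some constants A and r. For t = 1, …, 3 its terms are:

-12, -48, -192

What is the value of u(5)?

Consecutive ratio: -48/(-12) = 4, and -192/(-48) = 4, so r = 4.
Then A·4^1 = -12 gives A = -3, and u(t) = -3·4^t.
u(5) = -3·4^5 = -3072.

-3072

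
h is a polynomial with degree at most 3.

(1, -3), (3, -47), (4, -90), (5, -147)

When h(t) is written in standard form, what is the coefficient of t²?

-7

Write h(t) = at³ + bt² + ct + d; the 4 given values yield a linear system in the 4 coefficients.
Solving, the leading coefficient vanishes, and h(t) = -7t² + 6t - 2.
The coefficient of t² is -7.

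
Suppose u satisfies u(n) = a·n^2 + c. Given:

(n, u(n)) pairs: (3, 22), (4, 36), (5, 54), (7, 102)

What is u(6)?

76

From u(3) = 22 and u(4) = 36: 9a + c = 22 and 16a + c = 36.
Subtracting: 7a = 14, so a = 2; then c = 22 − 2·9 = 4.
So u(n) = 2n² + 4, and u(6) = 76.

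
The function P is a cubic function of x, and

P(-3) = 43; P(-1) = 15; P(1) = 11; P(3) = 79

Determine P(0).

7

Write P(x) = ax³ + bx² + cx + d; the 4 given values yield a linear system in the 4 coefficients.
Solving, P(x) = x³ + 6x² - 3x + 7.
Then P(0) = 7.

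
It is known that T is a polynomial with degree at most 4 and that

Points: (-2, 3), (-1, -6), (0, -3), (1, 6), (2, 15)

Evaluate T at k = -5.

First differences: -9, 3, 9, 9. Second differences: 12, 6, 0. Third differences: -6, -6.
Level-3 differences are constant, so T has degree 3.
Fitting a degree-3 polynomial gives T(k) = -k³ + 3k² + 7k - 3.
Then T(-5) = 162.

162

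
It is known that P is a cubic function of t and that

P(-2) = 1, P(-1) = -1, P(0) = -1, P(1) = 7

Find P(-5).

-41

Write P(t) = at³ + bt² + ct + d; the 4 given values yield a linear system in the 4 coefficients.
Solving, P(t) = t³ + 4t² + 3t - 1.
Then P(-5) = -41.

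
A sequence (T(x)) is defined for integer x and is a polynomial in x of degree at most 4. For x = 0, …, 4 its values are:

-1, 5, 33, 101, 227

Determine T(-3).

-67

First differences: 6, 28, 68, 126. Second differences: 22, 40, 58. Third differences: 18, 18.
Level-3 differences are constant, so T has degree 3.
Fitting a degree-3 polynomial gives T(x) = 3x³ + 2x² + x - 1.
Then T(-3) = -67.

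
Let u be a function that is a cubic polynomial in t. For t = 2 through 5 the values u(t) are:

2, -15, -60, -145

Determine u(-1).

5

Write u(t) = at³ + bt² + ct + d; the 4 given values yield a linear system in the 4 coefficients.
Solving, u(t) = -2t³ + 4t² + t.
Then u(-1) = 5.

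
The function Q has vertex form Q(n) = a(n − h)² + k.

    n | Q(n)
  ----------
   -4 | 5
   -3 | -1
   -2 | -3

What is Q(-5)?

First differences -6, -2; second difference 4 = 2a, so a = 2.
Expanding, the n-coefficient is −2ah = -4h; matching it to the data gives h = -2, and then k = -3.
So Q(n) = 2(n + 2)² − 3.
Q(-5) = 2·(-3)² − 3 = 15.

15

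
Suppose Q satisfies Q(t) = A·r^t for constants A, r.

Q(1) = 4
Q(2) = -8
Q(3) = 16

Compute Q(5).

64

Consecutive ratio: -8/4 = -2, and 16/(-8) = -2, so r = -2.
Then A·(-2)^1 = 4 gives A = -2, and Q(t) = -2·(-2)^t.
Q(5) = -2·(-2)^5 = 64.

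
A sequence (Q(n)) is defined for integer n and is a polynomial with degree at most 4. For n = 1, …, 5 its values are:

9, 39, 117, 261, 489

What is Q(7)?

First differences: 30, 78, 144, 228. Second differences: 48, 66, 84. Third differences: 18, 18.
Level-3 differences are constant, so Q has degree 3.
Fitting a degree-3 polynomial gives Q(n) = 3n³ + 6n² - 9n + 9.
Then Q(7) = 1269.

1269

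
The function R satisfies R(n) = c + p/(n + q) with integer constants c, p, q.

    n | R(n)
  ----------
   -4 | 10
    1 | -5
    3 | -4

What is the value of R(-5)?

(R(n) − c)(n + q) = p for each data point; the three points give a linear system in c and q, then p follows.
Solving: c = -2, q = 3, p = -12, so R(n) = -2 − 12/(n + 3).
Then R(-5) = -2 − 12/(-2) = 4.

4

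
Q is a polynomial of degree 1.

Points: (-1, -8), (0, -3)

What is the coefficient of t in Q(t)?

5

Write Q(t) = at + b; the 2 given values yield a linear system in the 2 coefficients.
Solving, Q(t) = 5t - 3.
The coefficient of t is 5.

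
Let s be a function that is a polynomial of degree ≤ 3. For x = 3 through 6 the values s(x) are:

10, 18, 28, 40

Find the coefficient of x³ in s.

Write s(x) = ax³ + bx² + cx + d; the 4 given values yield a linear system in the 4 coefficients.
Solving, the leading coefficient vanishes, and s(x) = x² + x - 2.
The coefficient of x³ is 0.

0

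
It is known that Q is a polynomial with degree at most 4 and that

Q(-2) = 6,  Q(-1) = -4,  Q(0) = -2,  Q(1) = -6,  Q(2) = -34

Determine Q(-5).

Write Q(t) = at^4 + bt³ + ct² + dt + e; the 5 given values yield a linear system in the 5 coefficients.
Solving, the leading coefficient vanishes, and Q(t) = -3t³ - 3t² + 2t - 2.
Then Q(-5) = 288.

288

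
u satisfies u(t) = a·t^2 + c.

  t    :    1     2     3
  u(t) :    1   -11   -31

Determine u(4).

-59

From u(1) = 1 and u(2) = -11: 1a + c = 1 and 4a + c = -11.
Subtracting: 3a = -12, so a = -4; then c = 1 − (-4)·1 = 5.
So u(t) = -4t² + 5, and u(4) = -59.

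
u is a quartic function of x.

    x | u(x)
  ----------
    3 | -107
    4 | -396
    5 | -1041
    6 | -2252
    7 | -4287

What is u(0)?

Write u(x) = ax^4 + bx³ + cx² + dx + e; the 5 given values yield a linear system in the 5 coefficients.
Solving, u(x) = -2x^4 + x³ + 4x² - 4x + 4.
Then u(0) = 4.

4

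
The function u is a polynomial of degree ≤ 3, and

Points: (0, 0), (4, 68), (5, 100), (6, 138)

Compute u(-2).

2

Write u(n) = an³ + bn² + cn + d; the 4 given values yield a linear system in the 4 coefficients.
Solving, the leading coefficient vanishes, and u(n) = 3n² + 5n.
Then u(-2) = 2.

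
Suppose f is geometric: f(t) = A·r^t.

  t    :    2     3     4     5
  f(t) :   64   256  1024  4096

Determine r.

4

Consecutive ratio: 256/64 = 4, and 1024/256 = 4, so r = 4.
Then A·4^2 = 64 gives A = 4, and f(t) = 4·4^t.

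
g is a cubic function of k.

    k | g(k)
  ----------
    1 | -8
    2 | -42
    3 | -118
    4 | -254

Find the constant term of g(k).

2

Write g(k) = ak³ + bk² + ck + d; the 4 given values yield a linear system in the 4 coefficients.
Solving, g(k) = -3k³ - 3k² - 4k + 2.
The constant term is g(0) = 2.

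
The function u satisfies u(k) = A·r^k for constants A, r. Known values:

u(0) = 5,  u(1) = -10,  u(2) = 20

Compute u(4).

80

Consecutive ratio: -10/5 = -2, and 20/(-10) = -2, so r = -2.
Then A·(-2)^0 = 5 gives A = 5, and u(k) = 5·(-2)^k.
u(4) = 5·(-2)^4 = 80.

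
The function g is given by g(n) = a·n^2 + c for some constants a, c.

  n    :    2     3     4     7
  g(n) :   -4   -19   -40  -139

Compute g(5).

From g(2) = -4 and g(3) = -19: 4a + c = -4 and 9a + c = -19.
Subtracting: 5a = -15, so a = -3; then c = -4 − (-3)·4 = 8.
So g(n) = -3n² + 8, and g(5) = -67.

-67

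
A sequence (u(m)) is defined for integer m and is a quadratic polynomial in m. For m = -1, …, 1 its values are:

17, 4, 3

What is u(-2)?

42

Write u(m) = am² + bm + c; the 3 given values yield a linear system in the 3 coefficients.
Solving, u(m) = 6m² - 7m + 4.
Then u(-2) = 42.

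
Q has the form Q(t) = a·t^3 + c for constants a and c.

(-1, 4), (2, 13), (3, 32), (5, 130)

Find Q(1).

From Q(-1) = 4 and Q(2) = 13: -1a + c = 4 and 8a + c = 13.
Subtracting: 9a = 9, so a = 1; then c = 4 − 1·(-1) = 5.
So Q(t) = 1t³ + 5, and Q(1) = 6.

6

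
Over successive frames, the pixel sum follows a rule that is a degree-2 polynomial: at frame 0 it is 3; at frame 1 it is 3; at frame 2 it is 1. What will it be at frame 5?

-17

Write the value at k as Q(k).
Write Q(k) = ak² + bk + c; the 3 given values yield a linear system in the 3 coefficients.
Solving, Q(k) = -k² + k + 3.
Then Q(5) = -17.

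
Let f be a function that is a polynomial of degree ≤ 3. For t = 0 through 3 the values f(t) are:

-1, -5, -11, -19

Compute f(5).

First differences: -4, -6, -8. Second differences: -2, -2.
Level-2 differences are constant, so f has degree 2.
Fitting a degree-2 polynomial gives f(t) = -t² - 3t - 1.
Then f(5) = -41.

-41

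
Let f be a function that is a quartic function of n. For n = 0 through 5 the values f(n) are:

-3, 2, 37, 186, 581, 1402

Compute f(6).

2877

First differences: 5, 35, 149, 395, 821. Second differences: 30, 114, 246, 426. Third differences: 84, 132, 180. Fourth differences: 48, 48.
Level-4 differences are constant, so f has degree 4.
Fitting a degree-4 polynomial gives f(n) = 2n^4 + 2n³ - 5n² + 6n - 3.
Then f(6) = 2877.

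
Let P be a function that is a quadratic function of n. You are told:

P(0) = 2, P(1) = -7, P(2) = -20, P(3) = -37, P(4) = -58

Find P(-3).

5

First differences: -9, -13, -17, -21. Second differences: -4, -4, -4.
Level-2 differences are constant, so P has degree 2.
Fitting a degree-2 polynomial gives P(n) = -2n² - 7n + 2.
Then P(-3) = 5.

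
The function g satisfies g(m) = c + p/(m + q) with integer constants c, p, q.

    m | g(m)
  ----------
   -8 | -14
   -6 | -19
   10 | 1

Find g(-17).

-8

(g(m) − c)(m + q) = p for each data point; the three points give a linear system in c and q, then p follows.
Solving: c = -4, q = 2, p = 60, so g(m) = -4 + 60/(m + 2).
Then g(-17) = -4 + 60/(-15) = -8.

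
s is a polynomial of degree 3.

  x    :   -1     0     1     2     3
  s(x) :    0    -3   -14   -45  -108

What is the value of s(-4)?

81

First differences: -3, -11, -31, -63. Second differences: -8, -20, -32. Third differences: -12, -12.
Level-3 differences are constant, so s has degree 3.
Fitting a degree-3 polynomial gives s(x) = -2x³ - 4x² - 5x - 3.
Then s(-4) = 81.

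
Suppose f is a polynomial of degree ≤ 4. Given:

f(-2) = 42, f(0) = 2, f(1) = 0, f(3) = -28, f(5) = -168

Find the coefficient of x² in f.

4

Write f(x) = ax^4 + bx³ + cx² + dx + e; the 5 given values yield a linear system in the 5 coefficients.
Solving, the leading coefficient vanishes, and f(x) = -2x³ + 4x² - 4x + 2.
The coefficient of x² is 4.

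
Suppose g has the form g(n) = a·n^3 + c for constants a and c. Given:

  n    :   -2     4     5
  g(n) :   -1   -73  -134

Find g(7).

From g(-2) = -1 and g(4) = -73: -8a + c = -1 and 64a + c = -73.
Subtracting: 72a = -72, so a = -1; then c = -1 − (-1)·(-8) = -9.
So g(n) = -1n³ − 9, and g(7) = -352.

-352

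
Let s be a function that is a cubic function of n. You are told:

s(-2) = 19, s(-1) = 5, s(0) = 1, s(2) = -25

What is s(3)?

-71

Write s(n) = an³ + bn² + cn + d; the 4 given values yield a linear system in the 4 coefficients.
Solving, s(n) = -2n³ - n² - 3n + 1.
Then s(3) = -71.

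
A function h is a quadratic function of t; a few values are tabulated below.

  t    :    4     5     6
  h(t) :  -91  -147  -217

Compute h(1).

-7

Write h(t) = at² + bt + c; the 3 given values yield a linear system in the 3 coefficients.
Solving, h(t) = -7t² + 7t - 7.
Then h(1) = -7.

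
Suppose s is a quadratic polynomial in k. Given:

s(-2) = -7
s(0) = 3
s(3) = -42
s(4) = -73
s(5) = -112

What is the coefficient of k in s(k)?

Write s(k) = ak² + bk + c; the 5 given values yield a linear system in the 3 coefficients.
Solving, s(k) = -4k² - 3k + 3.
The coefficient of k is -3.

-3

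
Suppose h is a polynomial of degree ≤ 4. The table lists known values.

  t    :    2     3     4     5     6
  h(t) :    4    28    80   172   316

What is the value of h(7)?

524

First differences: 24, 52, 92, 144. Second differences: 28, 40, 52. Third differences: 12, 12.
Level-3 differences are constant, so h has degree 3.
Extending the table by one column gives the next first difference 208, so h(7) = 316 + 208 = 524.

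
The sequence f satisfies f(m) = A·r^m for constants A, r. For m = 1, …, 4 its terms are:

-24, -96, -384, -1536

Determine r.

4

Consecutive ratio: -96/(-24) = 4, and -384/(-96) = 4, so r = 4.
Then A·4^1 = -24 gives A = -6, and f(m) = -6·4^m.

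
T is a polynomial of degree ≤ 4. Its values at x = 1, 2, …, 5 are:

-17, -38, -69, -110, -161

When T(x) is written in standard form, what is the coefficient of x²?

-5

Write T(x) = ax^4 + bx³ + cx² + dx + e; the 5 given values yield a linear system in the 5 coefficients.
Solving, the top 2 coefficients vanish, and T(x) = -5x² - 6x - 6.
The coefficient of x² is -5.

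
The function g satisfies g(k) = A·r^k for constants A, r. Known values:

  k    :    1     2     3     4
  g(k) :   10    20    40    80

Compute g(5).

Consecutive ratio: 20/10 = 2, and 40/20 = 2, so r = 2.
Then A·2^1 = 10 gives A = 5, and g(k) = 5·2^k.
g(5) = 5·2^5 = 160.

160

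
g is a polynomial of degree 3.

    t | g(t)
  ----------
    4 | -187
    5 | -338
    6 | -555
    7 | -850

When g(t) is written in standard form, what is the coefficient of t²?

Write g(t) = at³ + bt² + ct + d; the 4 given values yield a linear system in the 4 coefficients.
Solving, g(t) = -2t³ - 3t² - 2t - 3.
The coefficient of t² is -3.

-3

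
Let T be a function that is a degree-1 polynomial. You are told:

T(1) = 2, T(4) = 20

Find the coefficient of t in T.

6

Write T(t) = at + b; the 2 given values yield a linear system in the 2 coefficients.
Solving, T(t) = 6t - 4.
The coefficient of t is 6.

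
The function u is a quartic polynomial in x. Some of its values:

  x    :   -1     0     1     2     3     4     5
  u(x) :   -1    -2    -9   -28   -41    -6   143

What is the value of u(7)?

1167

First differences: -1, -7, -19, -13, 35, 149. Second differences: -6, -12, 6, 48, 114. Third differences: -6, 18, 42, 66. Fourth differences: 24, 24, 24.
Level-4 differences are constant, so u has degree 4.
Fitting a degree-4 polynomial gives u(x) = x^4 - 3x³ - 4x² - x - 2.
Then u(7) = 1167.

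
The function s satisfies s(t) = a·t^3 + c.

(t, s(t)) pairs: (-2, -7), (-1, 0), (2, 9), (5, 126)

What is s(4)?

65

From s(-2) = -7 and s(-1) = 0: -8a + c = -7 and -1a + c = 0.
Subtracting: 7a = 7, so a = 1; then c = -7 − 1·(-8) = 1.
So s(t) = 1t³ + 1, and s(4) = 65.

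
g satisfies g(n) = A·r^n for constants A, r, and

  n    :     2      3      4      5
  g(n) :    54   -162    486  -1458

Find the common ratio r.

-3

Consecutive ratio: -162/54 = -3, and 486/(-162) = -3, so r = -3.
Then A·(-3)^2 = 54 gives A = 6, and g(n) = 6·(-3)^n.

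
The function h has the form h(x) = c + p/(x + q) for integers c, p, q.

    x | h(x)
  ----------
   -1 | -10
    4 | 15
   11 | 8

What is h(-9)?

(h(x) − c)(x + q) = p for each data point; the three points give a linear system in c and q, then p follows.
Solving: c = 5, q = -1, p = 30, so h(x) = 5 + 30/(x − 1).
Then h(-9) = 5 + 30/(-10) = 2.

2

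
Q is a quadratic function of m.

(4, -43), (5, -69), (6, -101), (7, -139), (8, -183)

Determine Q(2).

First differences: -26, -32, -38, -44. Second differences: -6, -6, -6.
Level-2 differences are constant, so Q has degree 2.
Fitting a degree-2 polynomial gives Q(m) = -3m² + m + 1.
Then Q(2) = -9.

-9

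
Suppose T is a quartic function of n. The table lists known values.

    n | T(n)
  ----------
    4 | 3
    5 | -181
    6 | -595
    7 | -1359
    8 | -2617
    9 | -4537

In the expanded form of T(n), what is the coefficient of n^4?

First differences: -184, -414, -764, -1258, -1920. Second differences: -230, -350, -494, -662. Third differences: -120, -144, -168. Fourth differences: -24, -24.
Level-4 differences are constant, so T has degree 4.
Fitting a degree-4 polynomial gives T(n) = -n^4 + 2n³ + 6n² + 9n - 1.
The coefficient of n^4 is -1.

-1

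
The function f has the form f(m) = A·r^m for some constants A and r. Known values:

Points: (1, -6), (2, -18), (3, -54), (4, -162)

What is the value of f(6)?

-1458

Consecutive ratio: -18/(-6) = 3, and -54/(-18) = 3, so r = 3.
Then A·3^1 = -6 gives A = -2, and f(m) = -2·3^m.
f(6) = -2·3^6 = -1458.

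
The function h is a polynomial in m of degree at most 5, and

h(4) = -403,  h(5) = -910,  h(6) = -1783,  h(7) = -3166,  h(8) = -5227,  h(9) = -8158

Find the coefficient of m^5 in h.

0

First differences: -507, -873, -1383, -2061, -2931. Second differences: -366, -510, -678, -870. Third differences: -144, -168, -192. Fourth differences: -24, -24.
Level-4 differences are constant, so h has degree 4.
Fitting a degree-4 polynomial gives h(m) = -m^4 - 2m³ - 2m² + 2m + 5.
The coefficient of m^5 is 0.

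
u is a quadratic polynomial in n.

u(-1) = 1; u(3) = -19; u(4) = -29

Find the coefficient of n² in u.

-1

Write u(n) = an² + bn + c; the 3 given values yield a linear system in the 3 coefficients.
Solving, u(n) = -n² - 3n - 1.
The coefficient of n² is -1.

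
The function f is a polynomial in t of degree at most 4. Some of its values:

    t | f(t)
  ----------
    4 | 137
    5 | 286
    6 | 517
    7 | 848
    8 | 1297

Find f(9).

First differences: 149, 231, 331, 449. Second differences: 82, 100, 118. Third differences: 18, 18.
Level-3 differences are constant, so f has degree 3.
Extending the table by one column gives the next first difference 585, so f(9) = 1297 + 585 = 1882.

1882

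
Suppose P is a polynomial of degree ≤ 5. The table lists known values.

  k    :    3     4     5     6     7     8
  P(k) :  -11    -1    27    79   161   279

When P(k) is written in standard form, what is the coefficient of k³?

First differences: 10, 28, 52, 82, 118. Second differences: 18, 24, 30, 36. Third differences: 6, 6, 6.
Level-3 differences are constant, so P has degree 3.
Fitting a degree-3 polynomial gives P(k) = k³ - 3k² - 6k + 7.
The coefficient of k³ is 1.

1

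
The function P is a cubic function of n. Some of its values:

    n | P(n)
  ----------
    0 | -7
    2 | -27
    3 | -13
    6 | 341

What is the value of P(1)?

-19

Write P(n) = an³ + bn² + cn + d; the 4 given values yield a linear system in the 4 coefficients.
Solving, P(n) = 3n³ - 7n² - 8n - 7.
Then P(1) = -19.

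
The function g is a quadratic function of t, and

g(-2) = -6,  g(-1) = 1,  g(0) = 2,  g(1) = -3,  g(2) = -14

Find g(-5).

-63

Write g(t) = at² + bt + c; the 5 given values yield a linear system in the 3 coefficients.
Solving, g(t) = -3t² - 2t + 2.
Then g(-5) = -63.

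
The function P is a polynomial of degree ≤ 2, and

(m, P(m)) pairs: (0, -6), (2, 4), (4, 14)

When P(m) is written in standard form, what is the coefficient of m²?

Write P(m) = am² + bm + c; the 3 given values yield a linear system in the 3 coefficients.
Solving, the leading coefficient vanishes, and P(m) = 5m - 6.
The coefficient of m² is 0.

0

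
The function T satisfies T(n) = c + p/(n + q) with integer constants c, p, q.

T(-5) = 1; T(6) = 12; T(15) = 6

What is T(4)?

(T(n) − c)(n + q) = p for each data point; the three points give a linear system in c and q, then p follows.
Solving: c = 4, q = -3, p = 24, so T(n) = 4 + 24/(n − 3).
Then T(4) = 4 + 24/1 = 28.

28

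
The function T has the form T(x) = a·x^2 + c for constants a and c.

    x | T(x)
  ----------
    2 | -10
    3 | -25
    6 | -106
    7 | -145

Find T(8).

From T(2) = -10 and T(3) = -25: 4a + c = -10 and 9a + c = -25.
Subtracting: 5a = -15, so a = -3; then c = -10 − (-3)·4 = 2.
So T(x) = -3x² + 2, and T(8) = -190.

-190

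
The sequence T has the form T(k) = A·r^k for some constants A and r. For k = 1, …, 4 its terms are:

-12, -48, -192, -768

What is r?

Consecutive ratio: -48/(-12) = 4, and -192/(-48) = 4, so r = 4.
Then A·4^1 = -12 gives A = -3, and T(k) = -3·4^k.

4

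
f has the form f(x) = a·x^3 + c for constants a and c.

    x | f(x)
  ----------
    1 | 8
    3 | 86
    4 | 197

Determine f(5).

380

From f(1) = 8 and f(3) = 86: 1a + c = 8 and 27a + c = 86.
Subtracting: 26a = 78, so a = 3; then c = 8 − 3·1 = 5.
So f(x) = 3x³ + 5, and f(5) = 380.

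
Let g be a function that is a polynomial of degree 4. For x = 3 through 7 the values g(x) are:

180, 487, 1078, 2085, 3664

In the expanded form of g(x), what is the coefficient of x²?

Write g(x) = ax^4 + bx³ + cx² + dx + e; the 5 given values yield a linear system in the 5 coefficients.
Solving, g(x) = x^4 + 4x³ - 3x² + 5x + 3.
The coefficient of x² is -3.

-3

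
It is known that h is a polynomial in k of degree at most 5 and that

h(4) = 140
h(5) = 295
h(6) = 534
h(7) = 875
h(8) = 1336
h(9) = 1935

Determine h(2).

10

First differences: 155, 239, 341, 461, 599. Second differences: 84, 102, 120, 138. Third differences: 18, 18, 18.
Level-3 differences are constant, so h has degree 3.
Fitting a degree-3 polynomial gives h(k) = 3k³ - 3k² - k.
Then h(2) = 10.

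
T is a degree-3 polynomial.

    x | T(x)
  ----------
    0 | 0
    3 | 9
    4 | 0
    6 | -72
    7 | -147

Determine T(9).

Write T(x) = ax³ + bx² + cx + d; the 5 given values yield a linear system in the 4 coefficients.
Solving, T(x) = -x³ + 4x².
Then T(9) = -405.

-405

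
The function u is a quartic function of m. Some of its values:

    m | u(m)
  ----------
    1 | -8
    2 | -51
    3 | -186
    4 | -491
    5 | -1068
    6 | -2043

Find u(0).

-3

First differences: -43, -135, -305, -577, -975. Second differences: -92, -170, -272, -398. Third differences: -78, -102, -126. Fourth differences: -24, -24.
Level-4 differences are constant, so u has degree 4.
Fitting a degree-4 polynomial gives u(m) = -m^4 - 3m³ - 3m² + 2m - 3.
Then u(0) = -3.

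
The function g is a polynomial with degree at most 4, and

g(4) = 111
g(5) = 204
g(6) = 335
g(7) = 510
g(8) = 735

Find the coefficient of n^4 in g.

First differences: 93, 131, 175, 225. Second differences: 38, 44, 50. Third differences: 6, 6.
Level-3 differences are constant, so g has degree 3.
Fitting a degree-3 polynomial gives g(n) = n³ + 4n² - 4n - 1.
The coefficient of n^4 is 0.

0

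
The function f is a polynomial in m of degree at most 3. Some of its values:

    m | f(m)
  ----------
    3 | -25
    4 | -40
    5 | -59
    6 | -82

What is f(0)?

Write f(m) = am³ + bm² + cm + d; the 4 given values yield a linear system in the 4 coefficients.
Solving, the leading coefficient vanishes, and f(m) = -2m² - m - 4.
The constant term is f(0) = -4.

-4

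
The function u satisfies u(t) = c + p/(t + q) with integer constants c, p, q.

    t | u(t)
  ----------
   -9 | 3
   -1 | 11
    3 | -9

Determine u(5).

(u(t) − c)(t + q) = p for each data point; the three points give a linear system in c and q, then p follows.
Solving: c = 1, q = -1, p = -20, so u(t) = 1 − 20/(t − 1).
Then u(5) = 1 − 20/4 = -4.

-4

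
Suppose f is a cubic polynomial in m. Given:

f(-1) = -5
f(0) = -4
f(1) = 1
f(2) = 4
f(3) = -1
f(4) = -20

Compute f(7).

First differences: 1, 5, 3, -5, -19. Second differences: 4, -2, -8, -14. Third differences: -6, -6, -6.
Level-3 differences are constant, so f has degree 3.
Fitting a degree-3 polynomial gives f(m) = -m³ + 2m² + 4m - 4.
Then f(7) = -221.

-221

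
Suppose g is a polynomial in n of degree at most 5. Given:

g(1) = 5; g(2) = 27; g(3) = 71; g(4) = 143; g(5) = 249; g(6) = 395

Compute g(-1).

First differences: 22, 44, 72, 106, 146. Second differences: 22, 28, 34, 40. Third differences: 6, 6, 6.
Level-3 differences are constant, so g has degree 3.
Fitting a degree-3 polynomial gives g(n) = n³ + 5n² - 1.
Then g(-1) = 3.

3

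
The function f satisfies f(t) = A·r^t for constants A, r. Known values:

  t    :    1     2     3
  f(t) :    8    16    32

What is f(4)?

64

Consecutive ratio: 16/8 = 2, and 32/16 = 2, so r = 2.
Then A·2^1 = 8 gives A = 4, and f(t) = 4·2^t.
f(4) = 4·2^4 = 64.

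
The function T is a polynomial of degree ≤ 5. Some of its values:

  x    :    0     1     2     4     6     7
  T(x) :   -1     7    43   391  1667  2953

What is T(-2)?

Write T(x) = ax^5 + bx^4 + cx³ + dx² + ex + p; the 6 given values yield a linear system in the 6 coefficients.
Solving, the leading coefficient vanishes, and T(x) = x^4 + x³ + 4x² + 2x - 1.
Then T(-2) = 19.

19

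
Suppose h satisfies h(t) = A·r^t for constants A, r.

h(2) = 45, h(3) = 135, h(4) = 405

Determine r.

3

Consecutive ratio: 135/45 = 3, and 405/135 = 3, so r = 3.
Then A·3^2 = 45 gives A = 5, and h(t) = 5·3^t.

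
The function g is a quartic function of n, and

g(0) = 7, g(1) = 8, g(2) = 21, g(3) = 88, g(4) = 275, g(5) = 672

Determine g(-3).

First differences: 1, 13, 67, 187, 397. Second differences: 12, 54, 120, 210. Third differences: 42, 66, 90. Fourth differences: 24, 24.
Level-4 differences are constant, so g has degree 4.
Fitting a degree-4 polynomial gives g(n) = n^4 + n³ - 4n² + 3n + 7.
Then g(-3) = 16.

16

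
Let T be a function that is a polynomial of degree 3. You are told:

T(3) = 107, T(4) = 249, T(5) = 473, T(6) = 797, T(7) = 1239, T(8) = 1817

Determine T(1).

First differences: 142, 224, 324, 442, 578. Second differences: 82, 100, 118, 136. Third differences: 18, 18, 18.
Level-3 differences are constant, so T has degree 3.
Fitting a degree-3 polynomial gives T(n) = 3n³ + 5n² - 4n - 7.
Then T(1) = -3.

-3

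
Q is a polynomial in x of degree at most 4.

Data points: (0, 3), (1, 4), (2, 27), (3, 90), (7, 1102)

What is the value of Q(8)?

1635

Write Q(x) = ax^4 + bx³ + cx² + dx + e; the 5 given values yield a linear system in the 5 coefficients.
Solving, the leading coefficient vanishes, and Q(x) = 3x³ + 2x² - 4x + 3.
Then Q(8) = 1635.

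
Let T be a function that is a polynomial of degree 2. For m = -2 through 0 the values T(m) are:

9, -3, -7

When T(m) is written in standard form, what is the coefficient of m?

Write T(m) = am² + bm + c; the 3 given values yield a linear system in the 3 coefficients.
Solving, T(m) = 4m² - 7.
The coefficient of m is 0.

0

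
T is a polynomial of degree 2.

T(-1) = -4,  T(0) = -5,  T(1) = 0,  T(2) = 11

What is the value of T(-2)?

3

First differences: -1, 5, 11. Second differences: 6, 6.
Level-2 differences are constant, so T has degree 2.
Fitting a degree-2 polynomial gives T(t) = 3t² + 2t - 5.
Then T(-2) = 3.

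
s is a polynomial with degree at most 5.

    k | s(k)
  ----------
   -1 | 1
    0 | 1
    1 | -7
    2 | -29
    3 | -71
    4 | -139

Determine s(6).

-377

Write s(k) = ak^5 + bk^4 + ck³ + dk² + ek + p; the 6 given values yield a linear system in the 6 coefficients.
Solving, the top 2 coefficients vanish, and s(k) = -k³ - 4k² - 3k + 1.
Then s(6) = -377.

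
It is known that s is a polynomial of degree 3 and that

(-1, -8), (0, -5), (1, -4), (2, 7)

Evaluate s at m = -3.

Write s(m) = am³ + bm² + cm + d; the 4 given values yield a linear system in the 4 coefficients.
Solving, s(m) = 2m³ - m² - 5.
Then s(-3) = -68.

-68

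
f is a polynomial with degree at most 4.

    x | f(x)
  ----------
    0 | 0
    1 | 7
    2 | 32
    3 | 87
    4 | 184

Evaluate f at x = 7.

847

First differences: 7, 25, 55, 97. Second differences: 18, 30, 42. Third differences: 12, 12.
Level-3 differences are constant, so f has degree 3.
Fitting a degree-3 polynomial gives f(x) = 2x³ + 3x² + 2x.
Then f(7) = 847.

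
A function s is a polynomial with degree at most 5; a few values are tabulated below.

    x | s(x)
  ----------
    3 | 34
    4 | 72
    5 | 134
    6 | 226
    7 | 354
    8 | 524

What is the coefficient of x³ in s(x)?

First differences: 38, 62, 92, 128, 170. Second differences: 24, 30, 36, 42. Third differences: 6, 6, 6.
Level-3 differences are constant, so s has degree 3.
Fitting a degree-3 polynomial gives s(x) = x³ + x + 4.
The coefficient of x³ is 1.

1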